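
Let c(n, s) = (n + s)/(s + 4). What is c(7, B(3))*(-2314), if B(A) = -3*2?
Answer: 1157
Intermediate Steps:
B(A) = -6
c(n, s) = (n + s)/(4 + s)
c(7, B(3))*(-2314) = ((7 - 6)/(4 - 6))*(-2314) = (1/(-2))*(-2314) = -½*1*(-2314) = -½*(-2314) = 1157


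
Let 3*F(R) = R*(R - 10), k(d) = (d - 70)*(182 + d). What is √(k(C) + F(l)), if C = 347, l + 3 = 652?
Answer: √284770 ≈ 533.64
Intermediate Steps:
l = 649 (l = -3 + 652 = 649)
k(d) = (-70 + d)*(182 + d)
F(R) = R*(-10 + R)/3 (F(R) = (R*(R - 10))/3 = (R*(-10 + R))/3 = R*(-10 + R)/3)
√(k(C) + F(l)) = √((-12740 + 347² + 112*347) + (⅓)*649*(-10 + 649)) = √((-12740 + 120409 + 38864) + (⅓)*649*639) = √(146533 + 138237) = √284770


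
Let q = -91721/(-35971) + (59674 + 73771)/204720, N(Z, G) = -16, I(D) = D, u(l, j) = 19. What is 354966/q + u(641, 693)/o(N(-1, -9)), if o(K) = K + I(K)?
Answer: 16729277652274871/150894548576 ≈ 1.1087e+5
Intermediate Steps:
q = 4715454643/1472796624 (q = -91721*(-1/35971) + 133445*(1/204720) = 91721/35971 + 26689/40944 = 4715454643/1472796624 ≈ 3.2017)
o(K) = 2*K (o(K) = K + K = 2*K)
354966/q + u(641, 693)/o(N(-1, -9)) = 354966/(4715454643/1472796624) + 19/((2*(-16))) = 354966*(1472796624/4715454643) + 19/(-32) = 522792726434784/4715454643 + 19*(-1/32) = 522792726434784/4715454643 - 19/32 = 16729277652274871/150894548576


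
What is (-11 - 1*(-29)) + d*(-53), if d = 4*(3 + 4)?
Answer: -1466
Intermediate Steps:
d = 28 (d = 4*7 = 28)
(-11 - 1*(-29)) + d*(-53) = (-11 - 1*(-29)) + 28*(-53) = (-11 + 29) - 1484 = 18 - 1484 = -1466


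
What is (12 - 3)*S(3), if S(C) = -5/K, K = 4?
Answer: -45/4 ≈ -11.250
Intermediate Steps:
S(C) = -5/4
(12 - 3)*S(3) = (12 - 3)*(-5/4) = 9*(-5/4) = -45/4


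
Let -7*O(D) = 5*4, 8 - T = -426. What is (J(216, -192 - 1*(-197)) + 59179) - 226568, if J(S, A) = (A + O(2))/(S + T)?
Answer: -152323987/910 ≈ -1.6739e+5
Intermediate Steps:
T = 434 (T = 8 - 1*(-426) = 8 + 426 = 434)
O(D) = -20/7 (O(D) = -5*4/7 = -⅐*20 = -20/7)
J(S, A) = (-20/7 + A)/(434 + S) (J(S, A) = (A - 20/7)/(S + 434) = (-20/7 + A)/(434 + S))
(J(216, -192 - 1*(-197)) + 59179) - 226568 = ((-20/7 + (-192 - 1*(-197)))/(434 + 216) + 59179) - 226568 = ((-20/7 + (-192 + 197))/650 + 59179) - 226568 = ((-20/7 + 5)/650 + 59179) - 226568 = ((1/650)*(15/7) + 59179) - 226568 = (3/910 + 59179) - 226568 = 53852893/910 - 226568 = -152323987/910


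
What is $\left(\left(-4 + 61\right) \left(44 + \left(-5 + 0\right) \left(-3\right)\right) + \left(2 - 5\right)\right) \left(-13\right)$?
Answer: $-43680$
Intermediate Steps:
$\left(\left(-4 + 61\right) \left(44 + \left(-5 + 0\right) \left(-3\right)\right) + \left(2 - 5\right)\right) \left(-13\right) = \left(57 \left(44 - -15\right) + \left(2 - 5\right)\right) \left(-13\right) = \left(57 \left(44 + 15\right) - 3\right) \left(-13\right) = \left(57 \cdot 59 - 3\right) \left(-13\right) = \left(3363 - 3\right) \left(-13\right) = 3360 \left(-13\right) = -43680$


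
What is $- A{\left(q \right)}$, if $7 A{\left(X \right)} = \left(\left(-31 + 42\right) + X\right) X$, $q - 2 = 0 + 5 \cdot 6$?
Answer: $- \frac{1376}{7} \approx -196.57$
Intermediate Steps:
$q = 32$ ($q = 2 + \left(0 + 5 \cdot 6\right) = 2 + \left(0 + 30\right) = 2 + 30 = 32$)
$A{\left(X \right)} = \frac{X \left(11 + X\right)}{7}$ ($A{\left(X \right)} = \frac{\left(\left(-31 + 42\right) + X\right) X}{7} = \frac{\left(11 + X\right) X}{7} = \frac{X \left(11 + X\right)}{7}$)
$- A{\left(q \right)} = - \frac{32 \left(11 + 32\right)}{7} = - \frac{32 \cdot 43}{7} = \left(-1\right) \frac{1376}{7} = - \frac{1376}{7}$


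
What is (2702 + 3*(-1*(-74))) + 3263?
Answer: 6187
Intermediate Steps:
(2702 + 3*(-1*(-74))) + 3263 = (2702 + 3*74) + 3263 = (2702 + 222) + 3263 = 2924 + 3263 = 6187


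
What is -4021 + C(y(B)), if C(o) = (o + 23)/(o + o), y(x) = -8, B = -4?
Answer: -64351/16 ≈ -4021.9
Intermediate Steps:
C(o) = (23 + o)/(2*o) (C(o) = (23 + o)/((2*o)) = (23 + o)*(1/(2*o)) = (23 + o)/(2*o))
-4021 + C(y(B)) = -4021 + (½)*(23 - 8)/(-8) = -4021 + (½)*(-⅛)*15 = -4021 - 15/16 = -64351/16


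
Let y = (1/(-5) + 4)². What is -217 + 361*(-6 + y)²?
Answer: 15936456/625 ≈ 25498.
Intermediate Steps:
y = 361/25 (y = (-⅕ + 4)² = (19/5)² = 361/25 ≈ 14.440)
-217 + 361*(-6 + y)² = -217 + 361*(-6 + 361/25)² = -217 + 361*(211/25)² = -217 + 361*(44521/625) = -217 + 16072081/625 = 15936456/625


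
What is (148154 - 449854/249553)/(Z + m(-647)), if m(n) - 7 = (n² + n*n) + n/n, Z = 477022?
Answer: 9242956327/81993632786 ≈ 0.11273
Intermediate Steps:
m(n) = 8 + 2*n² (m(n) = 7 + ((n² + n*n) + n/n) = 7 + ((n² + n²) + 1) = 7 + (2*n² + 1) = 7 + (1 + 2*n²) = 8 + 2*n²)
(148154 - 449854/249553)/(Z + m(-647)) = (148154 - 449854/249553)/(477022 + (8 + 2*(-647)²)) = (148154 - 449854*1/249553)/(477022 + (8 + 2*418609)) = (148154 - 449854/249553)/(477022 + (8 + 837218)) = 36971825308/(249553*(477022 + 837226)) = (36971825308/249553)/1314248 = (36971825308/249553)*(1/1314248) = 9242956327/81993632786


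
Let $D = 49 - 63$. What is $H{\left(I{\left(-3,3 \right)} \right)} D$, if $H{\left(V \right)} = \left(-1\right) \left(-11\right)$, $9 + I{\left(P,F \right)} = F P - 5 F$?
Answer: $-154$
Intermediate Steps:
$D = -14$
$I{\left(P,F \right)} = -9 - 5 F + F P$ ($I{\left(P,F \right)} = -9 + \left(F P - 5 F\right) = -9 + \left(- 5 F + F P\right) = -9 - 5 F + F P$)
$H{\left(V \right)} = 11$
$H{\left(I{\left(-3,3 \right)} \right)} D = 11 \left(-14\right) = -154$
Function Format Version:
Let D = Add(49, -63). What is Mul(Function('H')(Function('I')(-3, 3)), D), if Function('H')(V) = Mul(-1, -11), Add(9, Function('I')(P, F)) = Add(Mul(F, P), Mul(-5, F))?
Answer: -154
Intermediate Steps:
D = -14
Function('I')(P, F) = Add(-9, Mul(-5, F), Mul(F, P)) (Function('I')(P, F) = Add(-9, Add(Mul(F, P), Mul(-5, F))) = Add(-9, Add(Mul(-5, F), Mul(F, P))) = Add(-9, Mul(-5, F), Mul(F, P)))
Function('H')(V) = 11
Mul(Function('H')(Function('I')(-3, 3)), D) = Mul(11, -14) = -154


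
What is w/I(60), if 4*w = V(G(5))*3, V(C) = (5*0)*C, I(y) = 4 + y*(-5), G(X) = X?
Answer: 0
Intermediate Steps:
I(y) = 4 - 5*y
V(C) = 0 (V(C) = 0*C = 0)
w = 0 (w = (0*3)/4 = (1/4)*0 = 0)
w/I(60) = 0/(4 - 5*60) = 0/(4 - 300) = 0/(-296) = 0*(-1/296) = 0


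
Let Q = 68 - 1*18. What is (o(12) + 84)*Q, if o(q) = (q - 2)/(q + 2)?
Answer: 29650/7 ≈ 4235.7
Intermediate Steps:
Q = 50 (Q = 68 - 18 = 50)
o(q) = (-2 + q)/(2 + q)
(o(12) + 84)*Q = ((-2 + 12)/(2 + 12) + 84)*50 = (10/14 + 84)*50 = ((1/14)*10 + 84)*50 = (5/7 + 84)*50 = (593/7)*50 = 29650/7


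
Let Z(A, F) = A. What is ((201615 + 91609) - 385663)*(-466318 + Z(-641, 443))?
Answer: 43165223001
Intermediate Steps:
((201615 + 91609) - 385663)*(-466318 + Z(-641, 443)) = ((201615 + 91609) - 385663)*(-466318 - 641) = (293224 - 385663)*(-466959) = -92439*(-466959) = 43165223001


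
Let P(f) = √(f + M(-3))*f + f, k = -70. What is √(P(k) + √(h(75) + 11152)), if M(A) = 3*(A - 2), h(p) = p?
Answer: √(-70 + √11227 - 70*I*√85) ≈ 18.471 - 17.47*I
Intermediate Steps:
M(A) = -6 + 3*A (M(A) = 3*(-2 + A) = -6 + 3*A)
P(f) = f + f*√(-15 + f) (P(f) = √(f + (-6 + 3*(-3)))*f + f = √(f + (-6 - 9))*f + f = √(f - 15)*f + f = √(-15 + f)*f + f = f*√(-15 + f) + f = f + f*√(-15 + f))
√(P(k) + √(h(75) + 11152)) = √(-70*(1 + √(-15 - 70)) + √(75 + 11152)) = √(-70*(1 + √(-85)) + √11227) = √(-70*(1 + I*√85) + √11227) = √((-70 - 70*I*√85) + √11227) = √(-70 + √11227 - 70*I*√85)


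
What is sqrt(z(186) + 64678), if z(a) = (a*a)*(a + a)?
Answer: sqrt(12934390) ≈ 3596.4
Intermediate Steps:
z(a) = 2*a**3 (z(a) = a**2*(2*a) = 2*a**3)
sqrt(z(186) + 64678) = sqrt(2*186**3 + 64678) = sqrt(2*6434856 + 64678) = sqrt(12869712 + 64678) = sqrt(12934390)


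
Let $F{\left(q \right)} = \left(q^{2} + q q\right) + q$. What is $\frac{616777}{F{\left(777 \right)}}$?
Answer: $\frac{88111}{172605} \approx 0.51048$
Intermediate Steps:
$F{\left(q \right)} = q + 2 q^{2}$ ($F{\left(q \right)} = \left(q^{2} + q^{2}\right) + q = 2 q^{2} + q = q + 2 q^{2}$)
$\frac{616777}{F{\left(777 \right)}} = \frac{616777}{777 \left(1 + 2 \cdot 777\right)} = \frac{616777}{777 \left(1 + 1554\right)} = \frac{616777}{777 \cdot 1555} = \frac{616777}{1208235} = 616777 \cdot \frac{1}{1208235} = \frac{88111}{172605}$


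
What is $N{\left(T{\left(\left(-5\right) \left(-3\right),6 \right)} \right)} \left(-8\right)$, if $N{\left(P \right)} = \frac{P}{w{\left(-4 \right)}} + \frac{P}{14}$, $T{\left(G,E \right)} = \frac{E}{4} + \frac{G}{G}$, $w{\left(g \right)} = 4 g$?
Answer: $- \frac{5}{28} \approx -0.17857$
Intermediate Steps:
$T{\left(G,E \right)} = 1 + \frac{E}{4}$ ($T{\left(G,E \right)} = E \frac{1}{4} + 1 = \frac{E}{4} + 1 = 1 + \frac{E}{4}$)
$N{\left(P \right)} = \frac{P}{112}$ ($N{\left(P \right)} = \frac{P}{4 \left(-4\right)} + \frac{P}{14} = \frac{P}{-16} + P \frac{1}{14} = P \left(- \frac{1}{16}\right) + \frac{P}{14} = - \frac{P}{16} + \frac{P}{14} = \frac{P}{112}$)
$N{\left(T{\left(\left(-5\right) \left(-3\right),6 \right)} \right)} \left(-8\right) = \frac{1 + \frac{1}{4} \cdot 6}{112} \left(-8\right) = \frac{1 + \frac{3}{2}}{112} \left(-8\right) = \frac{1}{112} \cdot \frac{5}{2} \left(-8\right) = \frac{5}{224} \left(-8\right) = - \frac{5}{28}$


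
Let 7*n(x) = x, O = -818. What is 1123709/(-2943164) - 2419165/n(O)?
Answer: 60927965981/2943164 ≈ 20702.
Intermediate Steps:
n(x) = x/7
1123709/(-2943164) - 2419165/n(O) = 1123709/(-2943164) - 2419165/((1/7)*(-818)) = 1123709*(-1/2943164) - 2419165/(-818/7) = -1123709/2943164 - 2419165*(-7/818) = -1123709/2943164 + 16934155/818 = 60927965981/2943164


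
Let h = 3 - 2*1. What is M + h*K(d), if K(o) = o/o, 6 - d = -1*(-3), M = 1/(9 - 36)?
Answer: 26/27 ≈ 0.96296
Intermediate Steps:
M = -1/27 (M = 1/(-27) = -1/27 ≈ -0.037037)
d = 3 (d = 6 - (-1)*(-3) = 6 - 1*3 = 6 - 3 = 3)
h = 1 (h = 3 - 2 = 1)
K(o) = 1
M + h*K(d) = -1/27 + 1*1 = -1/27 + 1 = 26/27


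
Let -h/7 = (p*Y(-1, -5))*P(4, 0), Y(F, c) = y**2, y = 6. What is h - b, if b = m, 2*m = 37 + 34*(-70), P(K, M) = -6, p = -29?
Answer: -85353/2 ≈ -42677.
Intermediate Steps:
Y(F, c) = 36 (Y(F, c) = 6**2 = 36)
h = -43848 (h = -7*(-29*36)*(-6) = -(-7308)*(-6) = -7*6264 = -43848)
m = -2343/2 (m = (37 + 34*(-70))/2 = (37 - 2380)/2 = (1/2)*(-2343) = -2343/2 ≈ -1171.5)
b = -2343/2 ≈ -1171.5
h - b = -43848 - 1*(-2343/2) = -43848 + 2343/2 = -85353/2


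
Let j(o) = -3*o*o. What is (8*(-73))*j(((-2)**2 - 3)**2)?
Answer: 1752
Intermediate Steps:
j(o) = -3*o**2
(8*(-73))*j(((-2)**2 - 3)**2) = (8*(-73))*(-3*((-2)**2 - 3)**4) = -(-1752)*((4 - 3)**2)**2 = -(-1752)*(1**2)**2 = -(-1752)*1**2 = -(-1752) = -584*(-3) = 1752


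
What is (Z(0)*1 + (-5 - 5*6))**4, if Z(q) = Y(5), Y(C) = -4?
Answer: 2313441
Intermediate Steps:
Z(q) = -4
(Z(0)*1 + (-5 - 5*6))**4 = (-4*1 + (-5 - 5*6))**4 = (-4 + (-5 - 30))**4 = (-4 - 35)**4 = (-39)**4 = 2313441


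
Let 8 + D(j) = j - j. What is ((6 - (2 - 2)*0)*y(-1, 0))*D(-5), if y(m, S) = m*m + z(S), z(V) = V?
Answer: -48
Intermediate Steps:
D(j) = -8 (D(j) = -8 + (j - j) = -8 + 0 = -8)
y(m, S) = S + m² (y(m, S) = m*m + S = m² + S = S + m²)
((6 - (2 - 2)*0)*y(-1, 0))*D(-5) = ((6 - (2 - 2)*0)*(0 + (-1)²))*(-8) = ((6 - 0*0)*(0 + 1))*(-8) = ((6 - 1*0)*1)*(-8) = ((6 + 0)*1)*(-8) = (6*1)*(-8) = 6*(-8) = -48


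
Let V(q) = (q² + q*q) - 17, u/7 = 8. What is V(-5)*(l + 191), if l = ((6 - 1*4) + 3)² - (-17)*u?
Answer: 38544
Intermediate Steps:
u = 56 (u = 7*8 = 56)
V(q) = -17 + 2*q² (V(q) = (q² + q²) - 17 = 2*q² - 17 = -17 + 2*q²)
l = 977 (l = ((6 - 1*4) + 3)² - (-17)*56 = ((6 - 4) + 3)² - 1*(-952) = (2 + 3)² + 952 = 5² + 952 = 25 + 952 = 977)
V(-5)*(l + 191) = (-17 + 2*(-5)²)*(977 + 191) = (-17 + 2*25)*1168 = (-17 + 50)*1168 = 33*1168 = 38544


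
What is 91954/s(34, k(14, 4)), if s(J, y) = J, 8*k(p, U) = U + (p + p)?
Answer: 45977/17 ≈ 2704.5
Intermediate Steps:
k(p, U) = p/4 + U/8 (k(p, U) = (U + (p + p))/8 = (U + 2*p)/8 = p/4 + U/8)
91954/s(34, k(14, 4)) = 91954/34 = 91954*(1/34) = 45977/17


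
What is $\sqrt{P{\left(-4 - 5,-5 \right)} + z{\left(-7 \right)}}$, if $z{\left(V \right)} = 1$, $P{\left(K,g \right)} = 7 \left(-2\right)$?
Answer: $i \sqrt{13} \approx 3.6056 i$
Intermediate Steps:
$P{\left(K,g \right)} = -14$
$\sqrt{P{\left(-4 - 5,-5 \right)} + z{\left(-7 \right)}} = \sqrt{-14 + 1} = \sqrt{-13} = i \sqrt{13}$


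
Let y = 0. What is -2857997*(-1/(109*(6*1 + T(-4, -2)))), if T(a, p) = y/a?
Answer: 2857997/654 ≈ 4370.0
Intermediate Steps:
T(a, p) = 0 (T(a, p) = 0/a = 0)
-2857997*(-1/(109*(6*1 + T(-4, -2)))) = -2857997*(-1/(109*(6*1 + 0))) = -2857997*(-1/(109*(6 + 0))) = -2857997/(6*(-109)) = -2857997/(-654) = -2857997*(-1/654) = 2857997/654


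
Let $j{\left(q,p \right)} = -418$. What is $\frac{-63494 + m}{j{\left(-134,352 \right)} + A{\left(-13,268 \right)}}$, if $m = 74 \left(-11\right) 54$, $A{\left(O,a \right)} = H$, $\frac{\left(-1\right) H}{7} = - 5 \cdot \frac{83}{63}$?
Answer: $\frac{967050}{3347} \approx 288.93$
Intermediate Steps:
$H = \frac{415}{9}$ ($H = - 7 \left(- 5 \cdot \frac{83}{63}\right) = - 7 \left(- 5 \cdot 83 \cdot \frac{1}{63}\right) = - 7 \left(\left(-5\right) \frac{83}{63}\right) = \left(-7\right) \left(- \frac{415}{63}\right) = \frac{415}{9} \approx 46.111$)
$A{\left(O,a \right)} = \frac{415}{9}$
$m = -43956$ ($m = \left(-814\right) 54 = -43956$)
$\frac{-63494 + m}{j{\left(-134,352 \right)} + A{\left(-13,268 \right)}} = \frac{-63494 - 43956}{-418 + \frac{415}{9}} = - \frac{107450}{- \frac{3347}{9}} = \left(-107450\right) \left(- \frac{9}{3347}\right) = \frac{967050}{3347}$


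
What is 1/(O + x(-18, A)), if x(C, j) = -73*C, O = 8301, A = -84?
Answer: 1/9615 ≈ 0.00010400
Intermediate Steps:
1/(O + x(-18, A)) = 1/(8301 - 73*(-18)) = 1/(8301 + 1314) = 1/9615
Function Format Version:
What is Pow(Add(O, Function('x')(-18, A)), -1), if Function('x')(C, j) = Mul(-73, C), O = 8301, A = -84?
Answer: Rational(1, 9615) ≈ 0.00010400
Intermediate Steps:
Pow(Add(O, Function('x')(-18, A)), -1) = Pow(Add(8301, Mul(-73, -18)), -1) = Pow(Add(8301, 1314), -1) = Pow(9615, -1) = Rational(1, 9615)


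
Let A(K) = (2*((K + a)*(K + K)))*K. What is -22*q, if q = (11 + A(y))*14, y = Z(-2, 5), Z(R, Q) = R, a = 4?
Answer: -13244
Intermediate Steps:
y = -2
A(K) = 4*K²*(4 + K) (A(K) = (2*((K + 4)*(K + K)))*K = (2*((4 + K)*(2*K)))*K = (2*(2*K*(4 + K)))*K = (4*K*(4 + K))*K = 4*K²*(4 + K))
q = 602 (q = (11 + 4*(-2)²*(4 - 2))*14 = (11 + 4*4*2)*14 = (11 + 32)*14 = 43*14 = 602)
-22*q = -22*602 = -13244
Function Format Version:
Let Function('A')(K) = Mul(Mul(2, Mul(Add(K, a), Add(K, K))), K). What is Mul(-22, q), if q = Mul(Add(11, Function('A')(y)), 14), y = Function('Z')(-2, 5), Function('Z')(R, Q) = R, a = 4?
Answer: -13244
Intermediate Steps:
y = -2
Function('A')(K) = Mul(4, Pow(K, 2), Add(4, K)) (Function('A')(K) = Mul(Mul(2, Mul(Add(K, 4), Add(K, K))), K) = Mul(Mul(2, Mul(Add(4, K), Mul(2, K))), K) = Mul(Mul(2, Mul(2, K, Add(4, K))), K) = Mul(Mul(4, K, Add(4, K)), K) = Mul(4, Pow(K, 2), Add(4, K)))
q = 602 (q = Mul(Add(11, Mul(4, Pow(-2, 2), Add(4, -2))), 14) = Mul(Add(11, Mul(4, 4, 2)), 14) = Mul(Add(11, 32), 14) = Mul(43, 14) = 602)
Mul(-22, q) = Mul(-22, 602) = -13244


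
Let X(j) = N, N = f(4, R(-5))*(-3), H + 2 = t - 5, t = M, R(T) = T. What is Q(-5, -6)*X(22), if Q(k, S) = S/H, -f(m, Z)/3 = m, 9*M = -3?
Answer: 324/11 ≈ 29.455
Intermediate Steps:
M = -1/3 (M = (1/9)*(-3) = -1/3 ≈ -0.33333)
t = -1/3 ≈ -0.33333
f(m, Z) = -3*m
H = -22/3 (H = -2 + (-1/3 - 5) = -2 - 16/3 = -22/3 ≈ -7.3333)
N = 36 (N = -3*4*(-3) = -12*(-3) = 36)
Q(k, S) = -3*S/22 (Q(k, S) = S/(-22/3) = S*(-3/22) = -3*S/22)
X(j) = 36
Q(-5, -6)*X(22) = -3/22*(-6)*36 = (9/11)*36 = 324/11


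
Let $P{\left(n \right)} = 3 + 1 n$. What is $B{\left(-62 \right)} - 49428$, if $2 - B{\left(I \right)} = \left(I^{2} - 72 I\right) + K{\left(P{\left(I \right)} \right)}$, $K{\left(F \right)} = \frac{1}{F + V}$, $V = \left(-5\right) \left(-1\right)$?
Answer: $- \frac{3117635}{54} \approx -57734.0$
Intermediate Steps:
$V = 5$
$P{\left(n \right)} = 3 + n$
$K{\left(F \right)} = \frac{1}{5 + F}$ ($K{\left(F \right)} = \frac{1}{F + 5} = \frac{1}{5 + F}$)
$B{\left(I \right)} = 2 - I^{2} - \frac{1}{8 + I} + 72 I$ ($B{\left(I \right)} = 2 - \left(\left(I^{2} - 72 I\right) + \frac{1}{5 + \left(3 + I\right)}\right) = 2 - \left(\left(I^{2} - 72 I\right) + \frac{1}{8 + I}\right) = 2 - \left(I^{2} + \frac{1}{8 + I} - 72 I\right) = 2 - I^{2} - \frac{1}{8 + I} + 72 I$)
$B{\left(-62 \right)} - 49428 = \frac{-1 + \left(8 - 62\right) \left(2 - \left(-62\right)^{2} + 72 \left(-62\right)\right)}{8 - 62} - 49428 = \frac{-1 - 54 \left(2 - 3844 - 4464\right)}{-54} - 49428 = - \frac{-1 - 54 \left(2 - 3844 - 4464\right)}{54} - 49428 = - \frac{-1 - -448524}{54} - 49428 = - \frac{-1 + 448524}{54} - 49428 = \left(- \frac{1}{54}\right) 448523 - 49428 = - \frac{448523}{54} - 49428 = - \frac{3117635}{54}$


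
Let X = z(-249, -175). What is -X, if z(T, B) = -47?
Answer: 47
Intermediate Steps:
X = -47
-X = -1*(-47) = 47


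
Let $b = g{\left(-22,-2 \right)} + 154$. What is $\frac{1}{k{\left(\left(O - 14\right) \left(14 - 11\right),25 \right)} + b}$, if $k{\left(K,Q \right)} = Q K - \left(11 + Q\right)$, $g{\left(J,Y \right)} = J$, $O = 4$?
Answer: $- \frac{1}{654} \approx -0.0015291$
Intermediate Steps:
$k{\left(K,Q \right)} = -11 - Q + K Q$ ($k{\left(K,Q \right)} = K Q - \left(11 + Q\right) = -11 - Q + K Q$)
$b = 132$ ($b = -22 + 154 = 132$)
$\frac{1}{k{\left(\left(O - 14\right) \left(14 - 11\right),25 \right)} + b} = \frac{1}{\left(-11 - 25 + \left(4 - 14\right) \left(14 - 11\right) 25\right) + 132} = \frac{1}{\left(-11 - 25 + \left(-10\right) 3 \cdot 25\right) + 132} = \frac{1}{\left(-11 - 25 - 750\right) + 132} = \frac{1}{-786 + 132} = \frac{1}{-654} = - \frac{1}{654}$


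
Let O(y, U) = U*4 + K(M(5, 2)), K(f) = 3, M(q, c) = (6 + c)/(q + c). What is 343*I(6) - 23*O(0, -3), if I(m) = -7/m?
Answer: -1159/6 ≈ -193.17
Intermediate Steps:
M(q, c) = (6 + c)/(c + q)
O(y, U) = 3 + 4*U (O(y, U) = U*4 + 3 = 4*U + 3 = 3 + 4*U)
343*I(6) - 23*O(0, -3) = 343*(-7/6) - 23*(3 + 4*(-3)) = 343*(-7*1/6) - 23*(3 - 12) = 343*(-7/6) - 23*(-9) = -2401/6 + 207 = -1159/6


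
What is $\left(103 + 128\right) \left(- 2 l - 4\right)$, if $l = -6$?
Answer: $1848$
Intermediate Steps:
$\left(103 + 128\right) \left(- 2 l - 4\right) = \left(103 + 128\right) \left(\left(-2\right) \left(-6\right) - 4\right) = 231 \left(12 - 4\right) = 231 \cdot 8 = 1848$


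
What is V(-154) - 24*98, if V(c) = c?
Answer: -2506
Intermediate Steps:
V(-154) - 24*98 = -154 - 24*98 = -154 - 1*2352 = -154 - 2352 = -2506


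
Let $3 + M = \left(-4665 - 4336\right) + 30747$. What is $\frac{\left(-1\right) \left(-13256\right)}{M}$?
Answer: $\frac{13256}{21743} \approx 0.60967$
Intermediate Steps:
$M = 21743$ ($M = -3 + \left(\left(-4665 - 4336\right) + 30747\right) = -3 + \left(-9001 + 30747\right) = -3 + 21746 = 21743$)
$\frac{\left(-1\right) \left(-13256\right)}{M} = \frac{\left(-1\right) \left(-13256\right)}{21743} = 13256 \cdot \frac{1}{21743} = \frac{13256}{21743}$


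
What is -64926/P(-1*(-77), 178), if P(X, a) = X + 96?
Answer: -64926/173 ≈ -375.29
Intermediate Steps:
P(X, a) = 96 + X
-64926/P(-1*(-77), 178) = -64926/(96 - 1*(-77)) = -64926/(96 + 77) = -64926/173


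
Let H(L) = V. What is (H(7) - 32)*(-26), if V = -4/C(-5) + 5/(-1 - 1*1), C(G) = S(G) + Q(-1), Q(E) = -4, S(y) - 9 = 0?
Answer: 4589/5 ≈ 917.80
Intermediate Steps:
S(y) = 9 (S(y) = 9 + 0 = 9)
C(G) = 5 (C(G) = 9 - 4 = 5)
V = -33/10 (V = -4/5 + 5/(-1 - 1*1) = -4*1/5 + 5/(-1 - 1) = -4/5 + 5/(-2) = -4/5 + 5*(-1/2) = -4/5 - 5/2 = -33/10 ≈ -3.3000)
H(L) = -33/10
(H(7) - 32)*(-26) = (-33/10 - 32)*(-26) = -353/10*(-26) = 4589/5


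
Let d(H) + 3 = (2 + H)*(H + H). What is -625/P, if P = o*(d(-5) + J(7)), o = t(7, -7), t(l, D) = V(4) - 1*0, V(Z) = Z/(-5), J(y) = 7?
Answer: 3125/136 ≈ 22.978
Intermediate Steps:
V(Z) = -Z/5 (V(Z) = Z*(-1/5) = -Z/5)
d(H) = -3 + 2*H*(2 + H) (d(H) = -3 + (2 + H)*(H + H) = -3 + (2 + H)*(2*H) = -3 + 2*H*(2 + H))
t(l, D) = -4/5 (t(l, D) = -1/5*4 - 1*0 = -4/5 + 0 = -4/5)
o = -4/5 ≈ -0.80000
P = -136/5 (P = -4*((-3 + 2*(-5)**2 + 4*(-5)) + 7)/5 = -4*((-3 + 2*25 - 20) + 7)/5 = -4*((-3 + 50 - 20) + 7)/5 = -4*(27 + 7)/5 = -4/5*34 = -136/5 ≈ -27.200)
-625/P = -625/(-136/5) = -625*(-5/136) = 3125/136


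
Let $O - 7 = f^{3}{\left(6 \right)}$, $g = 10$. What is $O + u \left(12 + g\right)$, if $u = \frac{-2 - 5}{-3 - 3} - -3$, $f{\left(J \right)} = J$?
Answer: $\frac{944}{3} \approx 314.67$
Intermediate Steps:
$u = \frac{25}{6}$ ($u = - \frac{7}{-6} + 3 = \left(-7\right) \left(- \frac{1}{6}\right) + 3 = \frac{7}{6} + 3 = \frac{25}{6} \approx 4.1667$)
$O = 223$ ($O = 7 + 6^{3} = 7 + 216 = 223$)
$O + u \left(12 + g\right) = 223 + \frac{25 \left(12 + 10\right)}{6} = 223 + \frac{25}{6} \cdot 22 = 223 + \frac{275}{3} = \frac{944}{3}$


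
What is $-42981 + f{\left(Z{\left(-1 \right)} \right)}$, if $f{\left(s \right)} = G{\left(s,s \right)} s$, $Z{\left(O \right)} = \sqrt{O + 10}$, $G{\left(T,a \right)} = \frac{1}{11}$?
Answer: $- \frac{472788}{11} \approx -42981.0$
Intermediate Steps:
$G{\left(T,a \right)} = \frac{1}{11}$
$Z{\left(O \right)} = \sqrt{10 + O}$
$f{\left(s \right)} = \frac{s}{11}$
$-42981 + f{\left(Z{\left(-1 \right)} \right)} = -42981 + \frac{\sqrt{10 - 1}}{11} = -42981 + \frac{\sqrt{9}}{11} = -42981 + \frac{1}{11} \cdot 3 = -42981 + \frac{3}{11} = - \frac{472788}{11}$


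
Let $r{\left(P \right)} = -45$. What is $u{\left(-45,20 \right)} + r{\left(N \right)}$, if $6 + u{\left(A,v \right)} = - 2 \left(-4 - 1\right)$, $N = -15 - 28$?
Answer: $-41$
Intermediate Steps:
$N = -43$
$u{\left(A,v \right)} = 4$ ($u{\left(A,v \right)} = -6 - 2 \left(-4 - 1\right) = -6 - -10 = -6 + 10 = 4$)
$u{\left(-45,20 \right)} + r{\left(N \right)} = 4 - 45 = -41$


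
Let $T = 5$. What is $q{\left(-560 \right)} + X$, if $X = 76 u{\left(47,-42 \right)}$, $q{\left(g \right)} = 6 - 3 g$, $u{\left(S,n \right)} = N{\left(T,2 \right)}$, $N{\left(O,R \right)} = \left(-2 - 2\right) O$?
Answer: $166$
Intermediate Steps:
$N{\left(O,R \right)} = - 4 O$
$u{\left(S,n \right)} = -20$ ($u{\left(S,n \right)} = \left(-4\right) 5 = -20$)
$X = -1520$ ($X = 76 \left(-20\right) = -1520$)
$q{\left(-560 \right)} + X = \left(6 - -1680\right) - 1520 = \left(6 + 1680\right) - 1520 = 1686 - 1520 = 166$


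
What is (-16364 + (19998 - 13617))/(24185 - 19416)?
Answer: -9983/4769 ≈ -2.0933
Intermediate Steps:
(-16364 + (19998 - 13617))/(24185 - 19416) = (-16364 + 6381)/4769 = -9983*1/4769 = -9983/4769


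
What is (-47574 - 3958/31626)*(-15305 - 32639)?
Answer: 36067774548104/15813 ≈ 2.2809e+9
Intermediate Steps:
(-47574 - 3958/31626)*(-15305 - 32639) = (-47574 - 3958*1/31626)*(-47944) = (-47574 - 1979/15813)*(-47944) = -752289641/15813*(-47944) = 36067774548104/15813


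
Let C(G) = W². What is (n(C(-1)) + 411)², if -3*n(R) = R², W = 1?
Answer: 1517824/9 ≈ 1.6865e+5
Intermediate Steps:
C(G) = 1 (C(G) = 1² = 1)
n(R) = -R²/3
(n(C(-1)) + 411)² = (-⅓*1² + 411)² = (-⅓*1 + 411)² = (-⅓ + 411)² = (1232/3)² = 1517824/9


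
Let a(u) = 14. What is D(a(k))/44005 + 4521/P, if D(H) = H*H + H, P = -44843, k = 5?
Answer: -37905915/394663243 ≈ -0.096046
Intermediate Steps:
D(H) = H + H² (D(H) = H² + H = H + H²)
D(a(k))/44005 + 4521/P = (14*(1 + 14))/44005 + 4521/(-44843) = (14*15)*(1/44005) + 4521*(-1/44843) = 210*(1/44005) - 4521/44843 = 42/8801 - 4521/44843 = -37905915/394663243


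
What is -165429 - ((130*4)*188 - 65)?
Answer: -263124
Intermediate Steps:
-165429 - ((130*4)*188 - 65) = -165429 - (520*188 - 65) = -165429 - (97760 - 65) = -165429 - 1*97695 = -165429 - 97695 = -263124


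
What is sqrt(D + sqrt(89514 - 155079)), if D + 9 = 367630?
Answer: sqrt(367621 + 3*I*sqrt(7285)) ≈ 606.32 + 0.211*I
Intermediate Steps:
D = 367621 (D = -9 + 367630 = 367621)
sqrt(D + sqrt(89514 - 155079)) = sqrt(367621 + sqrt(89514 - 155079)) = sqrt(367621 + sqrt(-65565)) = sqrt(367621 + 3*I*sqrt(7285))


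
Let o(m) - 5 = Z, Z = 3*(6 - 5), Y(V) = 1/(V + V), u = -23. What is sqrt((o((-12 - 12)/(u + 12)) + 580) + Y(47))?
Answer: sqrt(5195662)/94 ≈ 24.249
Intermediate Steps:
Y(V) = 1/(2*V)
Z = 3 (Z = 3*1 = 3)
o(m) = 8 (o(m) = 5 + 3 = 8)
sqrt((o((-12 - 12)/(u + 12)) + 580) + Y(47)) = sqrt((8 + 580) + (1/2)/47) = sqrt(588 + (1/2)*(1/47)) = sqrt(588 + 1/94) = sqrt(55273/94) = sqrt(5195662)/94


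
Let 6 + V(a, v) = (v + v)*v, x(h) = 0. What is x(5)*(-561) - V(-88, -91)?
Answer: -16556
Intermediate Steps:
V(a, v) = -6 + 2*v² (V(a, v) = -6 + (v + v)*v = -6 + (2*v)*v = -6 + 2*v²)
x(5)*(-561) - V(-88, -91) = 0*(-561) - (-6 + 2*(-91)²) = 0 - (-6 + 2*8281) = 0 - (-6 + 16562) = 0 - 1*16556 = 0 - 16556 = -16556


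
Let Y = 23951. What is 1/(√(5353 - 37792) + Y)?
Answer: 23951/573682840 - I*√32439/573682840 ≈ 4.175e-5 - 3.1395e-7*I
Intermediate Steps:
1/(√(5353 - 37792) + Y) = 1/(√(5353 - 37792) + 23951) = 1/(√(-32439) + 23951) = 1/(I*√32439 + 23951) = 1/(23951 + I*√32439)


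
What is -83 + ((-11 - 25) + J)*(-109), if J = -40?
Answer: 8201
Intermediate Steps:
-83 + ((-11 - 25) + J)*(-109) = -83 + ((-11 - 25) - 40)*(-109) = -83 + (-36 - 40)*(-109) = -83 - 76*(-109) = -83 + 8284 = 8201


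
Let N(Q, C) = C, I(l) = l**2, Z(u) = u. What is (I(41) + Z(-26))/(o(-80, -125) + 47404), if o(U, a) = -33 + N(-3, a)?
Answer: 1655/47246 ≈ 0.035029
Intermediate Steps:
o(U, a) = -33 + a
(I(41) + Z(-26))/(o(-80, -125) + 47404) = (41**2 - 26)/((-33 - 125) + 47404) = (1681 - 26)/(-158 + 47404) = 1655/47246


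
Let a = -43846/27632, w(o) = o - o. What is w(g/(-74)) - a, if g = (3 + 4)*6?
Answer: 1993/1256 ≈ 1.5868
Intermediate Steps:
g = 42 (g = 7*6 = 42)
w(o) = 0
a = -1993/1256 (a = -43846*1/27632 = -1993/1256 ≈ -1.5868)
w(g/(-74)) - a = 0 - 1*(-1993/1256) = 0 + 1993/1256 = 1993/1256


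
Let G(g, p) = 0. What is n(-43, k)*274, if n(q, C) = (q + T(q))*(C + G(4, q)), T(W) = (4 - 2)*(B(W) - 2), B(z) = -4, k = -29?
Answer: 437030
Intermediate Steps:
T(W) = -12 (T(W) = (4 - 2)*(-4 - 2) = 2*(-6) = -12)
n(q, C) = C*(-12 + q) (n(q, C) = (q - 12)*(C + 0) = (-12 + q)*C = C*(-12 + q))
n(-43, k)*274 = -29*(-12 - 43)*274 = -29*(-55)*274 = 1595*274 = 437030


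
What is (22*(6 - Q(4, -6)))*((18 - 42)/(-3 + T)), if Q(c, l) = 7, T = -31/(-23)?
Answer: -6072/19 ≈ -319.58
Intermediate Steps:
T = 31/23 (T = -31*(-1/23) = 31/23 ≈ 1.3478)
(22*(6 - Q(4, -6)))*((18 - 42)/(-3 + T)) = (22*(6 - 1*7))*((18 - 42)/(-3 + 31/23)) = (22*(6 - 7))*(-24/(-38/23)) = (22*(-1))*(-24*(-23/38)) = -22*276/19 = -6072/19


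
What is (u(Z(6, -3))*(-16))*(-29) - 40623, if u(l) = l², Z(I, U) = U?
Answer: -36447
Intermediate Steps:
(u(Z(6, -3))*(-16))*(-29) - 40623 = ((-3)²*(-16))*(-29) - 40623 = (9*(-16))*(-29) - 40623 = -144*(-29) - 40623 = 4176 - 40623 = -36447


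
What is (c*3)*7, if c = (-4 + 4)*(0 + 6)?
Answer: 0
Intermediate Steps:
c = 0 (c = 0*6 = 0)
(c*3)*7 = (0*3)*7 = 0*7 = 0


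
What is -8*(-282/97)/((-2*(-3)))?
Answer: 376/97 ≈ 3.8763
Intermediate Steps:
-8*(-282/97)/((-2*(-3))) = -8*(-282*1/97)/6 = -(-2256)/(97*6) = -8*(-47/97) = 376/97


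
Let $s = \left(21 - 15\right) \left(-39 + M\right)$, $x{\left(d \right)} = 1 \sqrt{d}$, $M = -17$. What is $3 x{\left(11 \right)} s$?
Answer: $- 1008 \sqrt{11} \approx -3343.2$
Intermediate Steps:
$x{\left(d \right)} = \sqrt{d}$
$s = -336$ ($s = \left(21 - 15\right) \left(-39 - 17\right) = 6 \left(-56\right) = -336$)
$3 x{\left(11 \right)} s = 3 \sqrt{11} \left(-336\right) = - 1008 \sqrt{11}$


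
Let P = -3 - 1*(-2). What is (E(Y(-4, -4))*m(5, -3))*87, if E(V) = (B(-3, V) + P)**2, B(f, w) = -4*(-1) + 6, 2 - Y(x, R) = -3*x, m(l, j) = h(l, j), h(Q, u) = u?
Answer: -21141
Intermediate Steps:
m(l, j) = j
Y(x, R) = 2 + 3*x (Y(x, R) = 2 - (-3)*x = 2 + 3*x)
P = -1 (P = -3 + 2 = -1)
B(f, w) = 10 (B(f, w) = 4 + 6 = 10)
E(V) = 81 (E(V) = (10 - 1)**2 = 9**2 = 81)
(E(Y(-4, -4))*m(5, -3))*87 = (81*(-3))*87 = -243*87 = -21141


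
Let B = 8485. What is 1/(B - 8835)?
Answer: -1/350 ≈ -0.0028571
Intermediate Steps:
1/(B - 8835) = 1/(8485 - 8835) = 1/(-350) = -1/350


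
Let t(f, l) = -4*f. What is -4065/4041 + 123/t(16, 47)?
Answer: -252401/86208 ≈ -2.9278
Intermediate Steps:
-4065/4041 + 123/t(16, 47) = -4065/4041 + 123/((-4*16)) = -4065*1/4041 + 123/(-64) = -1355/1347 + 123*(-1/64) = -1355/1347 - 123/64 = -252401/86208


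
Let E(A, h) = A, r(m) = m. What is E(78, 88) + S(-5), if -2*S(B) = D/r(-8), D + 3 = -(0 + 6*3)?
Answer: 1227/16 ≈ 76.688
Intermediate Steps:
D = -21 (D = -3 - (0 + 6*3) = -3 - (0 + 18) = -3 - 1*18 = -3 - 18 = -21)
S(B) = -21/16 (S(B) = -(-21)/(2*(-8)) = -(-21)*(-1)/(2*8) = -1/2*21/8 = -21/16)
E(78, 88) + S(-5) = 78 - 21/16 = 1227/16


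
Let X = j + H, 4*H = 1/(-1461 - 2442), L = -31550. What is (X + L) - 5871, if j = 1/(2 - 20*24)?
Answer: -139627787873/3731268 ≈ -37421.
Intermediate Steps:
H = -1/15612 (H = 1/(4*(-1461 - 2442)) = (¼)/(-3903) = (¼)*(-1/3903) = -1/15612 ≈ -6.4053e-5)
j = -1/478 (j = 1/(2 - 480) = 1/(-478) = -1/478 ≈ -0.0020920)
X = -8045/3731268 (X = -1/478 - 1/15612 = -8045/3731268 ≈ -0.0021561)
(X + L) - 5871 = (-8045/3731268 - 31550) - 5871 = -117721513445/3731268 - 5871 = -139627787873/3731268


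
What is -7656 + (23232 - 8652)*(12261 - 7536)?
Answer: 68882844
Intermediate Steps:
-7656 + (23232 - 8652)*(12261 - 7536) = -7656 + 14580*4725 = -7656 + 68890500 = 68882844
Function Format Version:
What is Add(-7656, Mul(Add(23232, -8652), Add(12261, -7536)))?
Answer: 68882844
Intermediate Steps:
Add(-7656, Mul(Add(23232, -8652), Add(12261, -7536))) = Add(-7656, Mul(14580, 4725)) = Add(-7656, 68890500) = 68882844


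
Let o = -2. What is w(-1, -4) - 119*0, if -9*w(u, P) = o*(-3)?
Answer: -⅔ ≈ -0.66667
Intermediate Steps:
w(u, P) = -⅔ (w(u, P) = -(-2)*(-3)/9 = -⅑*6 = -⅔)
w(-1, -4) - 119*0 = -⅔ - 119*0 = -⅔ + 0 = -⅔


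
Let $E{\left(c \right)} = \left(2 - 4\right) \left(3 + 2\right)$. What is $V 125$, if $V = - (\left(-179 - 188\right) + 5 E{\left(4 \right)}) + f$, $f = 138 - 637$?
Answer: $-10250$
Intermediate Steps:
$f = -499$ ($f = 138 - 637 = -499$)
$E{\left(c \right)} = -10$ ($E{\left(c \right)} = \left(-2\right) 5 = -10$)
$V = -82$ ($V = - (\left(-179 - 188\right) + 5 \left(-10\right)) - 499 = - (-367 - 50) - 499 = \left(-1\right) \left(-417\right) - 499 = 417 - 499 = -82$)
$V 125 = \left(-82\right) 125 = -10250$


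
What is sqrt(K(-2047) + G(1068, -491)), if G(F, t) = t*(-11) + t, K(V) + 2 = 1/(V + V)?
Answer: sqrt(82262178994)/4094 ≈ 70.057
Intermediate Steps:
K(V) = -2 + 1/(2*V) (K(V) = -2 + 1/(V + V) = -2 + 1/(2*V))
G(F, t) = -10*t (G(F, t) = -11*t + t = -10*t)
sqrt(K(-2047) + G(1068, -491)) = sqrt((-2 + (1/2)/(-2047)) - 10*(-491)) = sqrt((-2 + (1/2)*(-1/2047)) + 4910) = sqrt((-2 - 1/4094) + 4910) = sqrt(-8189/4094 + 4910) = sqrt(20093351/4094) = sqrt(82262178994)/4094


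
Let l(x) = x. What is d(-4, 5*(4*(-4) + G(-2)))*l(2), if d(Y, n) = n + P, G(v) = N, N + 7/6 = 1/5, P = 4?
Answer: -485/3 ≈ -161.67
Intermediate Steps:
N = -29/30 (N = -7/6 + 1/5 = -7/6 + 1*(⅕) = -7/6 + ⅕ = -29/30 ≈ -0.96667)
G(v) = -29/30
d(Y, n) = 4 + n (d(Y, n) = n + 4 = 4 + n)
d(-4, 5*(4*(-4) + G(-2)))*l(2) = (4 + 5*(4*(-4) - 29/30))*2 = (4 + 5*(-16 - 29/30))*2 = (4 + 5*(-509/30))*2 = (4 - 509/6)*2 = -485/6*2 = -485/3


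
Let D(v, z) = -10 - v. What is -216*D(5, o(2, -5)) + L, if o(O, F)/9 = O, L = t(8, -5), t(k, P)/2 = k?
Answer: 3256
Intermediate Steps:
t(k, P) = 2*k
L = 16 (L = 2*8 = 16)
o(O, F) = 9*O
-216*D(5, o(2, -5)) + L = -216*(-10 - 1*5) + 16 = -216*(-10 - 5) + 16 = -216*(-15) + 16 = 3240 + 16 = 3256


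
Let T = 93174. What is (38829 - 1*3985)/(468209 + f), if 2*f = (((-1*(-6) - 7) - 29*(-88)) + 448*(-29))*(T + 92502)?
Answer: -34844/968853349 ≈ -3.5964e-5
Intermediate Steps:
f = -969321558 (f = ((((-1*(-6) - 7) - 29*(-88)) + 448*(-29))*(93174 + 92502))/2 = ((((6 - 7) + 2552) - 12992)*185676)/2 = (((-1 + 2552) - 12992)*185676)/2 = ((2551 - 12992)*185676)/2 = (-10441*185676)/2 = (1/2)*(-1938643116) = -969321558)
(38829 - 1*3985)/(468209 + f) = (38829 - 1*3985)/(468209 - 969321558) = (38829 - 3985)/(-968853349) = 34844*(-1/968853349) = -34844/968853349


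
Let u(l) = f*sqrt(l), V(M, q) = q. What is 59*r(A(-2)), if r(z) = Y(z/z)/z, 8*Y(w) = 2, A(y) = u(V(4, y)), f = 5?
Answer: -59*I*sqrt(2)/40 ≈ -2.086*I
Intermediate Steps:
u(l) = 5*sqrt(l)
A(y) = 5*sqrt(y)
Y(w) = 1/4 (Y(w) = (1/8)*2 = 1/4)
r(z) = 1/(4*z)
59*r(A(-2)) = 59*(1/(4*((5*sqrt(-2))))) = 59*(1/(4*((5*(I*sqrt(2)))))) = 59*(1/(4*((5*I*sqrt(2))))) = 59*((-I*sqrt(2)/10)/4) = 59*(-I*sqrt(2)/40) = -59*I*sqrt(2)/40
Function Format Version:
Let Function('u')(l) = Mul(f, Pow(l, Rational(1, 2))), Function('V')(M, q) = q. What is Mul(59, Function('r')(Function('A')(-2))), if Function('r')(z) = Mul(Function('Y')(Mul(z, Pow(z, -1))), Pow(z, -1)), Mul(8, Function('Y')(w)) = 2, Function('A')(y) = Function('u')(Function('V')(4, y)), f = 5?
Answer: Mul(Rational(-59, 40), I, Pow(2, Rational(1, 2))) ≈ Mul(-2.0860, I)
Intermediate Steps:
Function('u')(l) = Mul(5, Pow(l, Rational(1, 2)))
Function('A')(y) = Mul(5, Pow(y, Rational(1, 2)))
Function('Y')(w) = Rational(1, 4) (Function('Y')(w) = Mul(Rational(1, 8), 2) = Rational(1, 4))
Function('r')(z) = Mul(Rational(1, 4), Pow(z, -1))
Mul(59, Function('r')(Function('A')(-2))) = Mul(59, Mul(Rational(1, 4), Pow(Mul(5, Pow(-2, Rational(1, 2))), -1))) = Mul(59, Mul(Rational(1, 4), Pow(Mul(5, Mul(I, Pow(2, Rational(1, 2)))), -1))) = Mul(59, Mul(Rational(1, 4), Pow(Mul(5, I, Pow(2, Rational(1, 2))), -1))) = Mul(59, Mul(Rational(1, 4), Mul(Rational(-1, 10), I, Pow(2, Rational(1, 2))))) = Mul(59, Mul(Rational(-1, 40), I, Pow(2, Rational(1, 2)))) = Mul(Rational(-59, 40), I, Pow(2, Rational(1, 2)))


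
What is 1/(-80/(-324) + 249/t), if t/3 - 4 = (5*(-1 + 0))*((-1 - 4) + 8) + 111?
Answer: 8100/8723 ≈ 0.92858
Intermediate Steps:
t = 300 (t = 12 + 3*((5*(-1 + 0))*((-1 - 4) + 8) + 111) = 12 + 3*((5*(-1))*(-5 + 8) + 111) = 12 + 3*(-5*3 + 111) = 12 + 3*(-15 + 111) = 12 + 3*96 = 12 + 288 = 300)
1/(-80/(-324) + 249/t) = 1/(-80/(-324) + 249/300) = 1/(-80*(-1/324) + 249*(1/300)) = 1/(20/81 + 83/100) = 1/(8723/8100) = 8100/8723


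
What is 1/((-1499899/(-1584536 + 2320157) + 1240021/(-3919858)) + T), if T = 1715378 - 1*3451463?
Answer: -2883529861818/5006059731730884913 ≈ -5.7601e-7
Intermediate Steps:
T = -1736085 (T = 1715378 - 3451463 = -1736085)
1/((-1499899/(-1584536 + 2320157) + 1240021/(-3919858)) + T) = 1/((-1499899/(-1584536 + 2320157) + 1240021/(-3919858)) - 1736085) = 1/((-1499899/735621 + 1240021*(-1/3919858)) - 1736085) = 1/((-1499899*1/735621 - 1240021/3919858) - 1736085) = 1/((-1499899/735621 - 1240021/3919858) - 1736085) = 1/(-6791576582383/2883529861818 - 1736085) = 1/(-5006059731730884913/2883529861818) = -2883529861818/5006059731730884913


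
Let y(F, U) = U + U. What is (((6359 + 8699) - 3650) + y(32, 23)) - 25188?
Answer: -13734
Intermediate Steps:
y(F, U) = 2*U
(((6359 + 8699) - 3650) + y(32, 23)) - 25188 = (((6359 + 8699) - 3650) + 2*23) - 25188 = ((15058 - 3650) + 46) - 25188 = (11408 + 46) - 25188 = 11454 - 25188 = -13734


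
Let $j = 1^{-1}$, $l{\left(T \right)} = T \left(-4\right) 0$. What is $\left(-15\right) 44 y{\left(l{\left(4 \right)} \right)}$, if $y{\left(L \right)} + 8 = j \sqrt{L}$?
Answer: $5280$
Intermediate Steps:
$l{\left(T \right)} = 0$ ($l{\left(T \right)} = - 4 T 0 = 0$)
$j = 1$
$y{\left(L \right)} = -8 + \sqrt{L}$ ($y{\left(L \right)} = -8 + 1 \sqrt{L} = -8 + \sqrt{L}$)
$\left(-15\right) 44 y{\left(l{\left(4 \right)} \right)} = \left(-15\right) 44 \left(-8 + \sqrt{0}\right) = - 660 \left(-8 + 0\right) = \left(-660\right) \left(-8\right) = 5280$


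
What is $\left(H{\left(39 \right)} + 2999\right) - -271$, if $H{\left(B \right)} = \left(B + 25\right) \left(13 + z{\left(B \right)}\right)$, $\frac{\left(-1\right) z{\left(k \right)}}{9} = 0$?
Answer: $4102$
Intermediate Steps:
$z{\left(k \right)} = 0$ ($z{\left(k \right)} = \left(-9\right) 0 = 0$)
$H{\left(B \right)} = 325 + 13 B$ ($H{\left(B \right)} = \left(B + 25\right) \left(13 + 0\right) = \left(25 + B\right) 13 = 325 + 13 B$)
$\left(H{\left(39 \right)} + 2999\right) - -271 = \left(\left(325 + 13 \cdot 39\right) + 2999\right) - -271 = \left(\left(325 + 507\right) + 2999\right) + \left(-14 + 285\right) = \left(832 + 2999\right) + 271 = 3831 + 271 = 4102$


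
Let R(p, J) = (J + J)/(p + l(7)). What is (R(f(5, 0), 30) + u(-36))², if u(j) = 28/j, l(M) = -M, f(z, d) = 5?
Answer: 76729/81 ≈ 947.27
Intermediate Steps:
R(p, J) = 2*J/(-7 + p) (R(p, J) = (J + J)/(p - 1*7) = (2*J)/(p - 7) = (2*J)/(-7 + p) = 2*J/(-7 + p))
(R(f(5, 0), 30) + u(-36))² = (2*30/(-7 + 5) + 28/(-36))² = (2*30/(-2) + 28*(-1/36))² = (2*30*(-½) - 7/9)² = (-30 - 7/9)² = (-277/9)² = 76729/81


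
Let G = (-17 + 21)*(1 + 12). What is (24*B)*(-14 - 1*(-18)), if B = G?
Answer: 4992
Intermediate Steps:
G = 52 (G = 4*13 = 52)
B = 52
(24*B)*(-14 - 1*(-18)) = (24*52)*(-14 - 1*(-18)) = 1248*(-14 + 18) = 1248*4 = 4992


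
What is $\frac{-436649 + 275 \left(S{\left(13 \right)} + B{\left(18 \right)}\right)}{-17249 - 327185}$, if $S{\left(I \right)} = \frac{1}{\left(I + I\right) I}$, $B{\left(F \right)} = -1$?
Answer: $\frac{147680037}{116418692} \approx 1.2685$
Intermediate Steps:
$S{\left(I \right)} = \frac{1}{2 I^{2}}$ ($S{\left(I \right)} = \frac{1}{2 I I} = \frac{\frac{1}{2} \frac{1}{I}}{I} = \frac{1}{2 I^{2}}$)
$\frac{-436649 + 275 \left(S{\left(13 \right)} + B{\left(18 \right)}\right)}{-17249 - 327185} = \frac{-436649 + 275 \left(\frac{1}{2 \cdot 169} - 1\right)}{-17249 - 327185} = \frac{-436649 + 275 \left(\frac{1}{2} \cdot \frac{1}{169} - 1\right)}{-344434} = \left(-436649 + 275 \left(\frac{1}{338} - 1\right)\right) \left(- \frac{1}{344434}\right) = \left(-436649 + 275 \left(- \frac{337}{338}\right)\right) \left(- \frac{1}{344434}\right) = \left(-436649 - \frac{92675}{338}\right) \left(- \frac{1}{344434}\right) = \left(- \frac{147680037}{338}\right) \left(- \frac{1}{344434}\right) = \frac{147680037}{116418692}$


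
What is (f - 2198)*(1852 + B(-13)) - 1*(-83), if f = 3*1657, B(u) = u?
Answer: 5099630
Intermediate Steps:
f = 4971
(f - 2198)*(1852 + B(-13)) - 1*(-83) = (4971 - 2198)*(1852 - 13) - 1*(-83) = 2773*1839 + 83 = 5099547 + 83 = 5099630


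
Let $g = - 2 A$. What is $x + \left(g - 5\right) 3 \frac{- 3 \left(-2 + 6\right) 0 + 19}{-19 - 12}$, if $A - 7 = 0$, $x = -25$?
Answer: $\frac{308}{31} \approx 9.9355$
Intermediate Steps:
$A = 7$ ($A = 7 + 0 = 7$)
$g = -14$ ($g = \left(-2\right) 7 = -14$)
$x + \left(g - 5\right) 3 \frac{- 3 \left(-2 + 6\right) 0 + 19}{-19 - 12} = -25 + \left(-14 - 5\right) 3 \frac{- 3 \left(-2 + 6\right) 0 + 19}{-19 - 12} = -25 + \left(-19\right) 3 \frac{\left(-3\right) 4 \cdot 0 + 19}{-31} = -25 - 57 \left(\left(-12\right) 0 + 19\right) \left(- \frac{1}{31}\right) = -25 - 57 \left(0 + 19\right) \left(- \frac{1}{31}\right) = -25 - 57 \cdot 19 \left(- \frac{1}{31}\right) = -25 - - \frac{1083}{31} = -25 + \frac{1083}{31} = \frac{308}{31}$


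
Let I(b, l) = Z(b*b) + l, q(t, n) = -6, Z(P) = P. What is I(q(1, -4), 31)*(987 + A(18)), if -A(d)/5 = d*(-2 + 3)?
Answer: 60099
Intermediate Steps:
A(d) = -5*d (A(d) = -5*d*(-2 + 3) = -5*d)
I(b, l) = l + b**2 (I(b, l) = b*b + l = b**2 + l = l + b**2)
I(q(1, -4), 31)*(987 + A(18)) = (31 + (-6)**2)*(987 - 5*18) = (31 + 36)*(987 - 90) = 67*897 = 60099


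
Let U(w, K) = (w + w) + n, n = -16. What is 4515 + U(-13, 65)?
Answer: 4473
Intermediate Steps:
U(w, K) = -16 + 2*w (U(w, K) = (w + w) - 16 = 2*w - 16 = -16 + 2*w)
4515 + U(-13, 65) = 4515 + (-16 + 2*(-13)) = 4515 + (-16 - 26) = 4515 - 42 = 4473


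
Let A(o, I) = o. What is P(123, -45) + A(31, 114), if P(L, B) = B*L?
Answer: -5504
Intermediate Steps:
P(123, -45) + A(31, 114) = -45*123 + 31 = -5535 + 31 = -5504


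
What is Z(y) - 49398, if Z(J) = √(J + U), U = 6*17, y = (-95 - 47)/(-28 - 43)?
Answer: -49398 + 2*√26 ≈ -49388.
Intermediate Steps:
y = 2 (y = -142/(-71) = -142*(-1/71) = 2)
U = 102
Z(J) = √(102 + J) (Z(J) = √(J + 102) = √(102 + J))
Z(y) - 49398 = √(102 + 2) - 49398 = √104 - 49398 = 2*√26 - 49398 = -49398 + 2*√26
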